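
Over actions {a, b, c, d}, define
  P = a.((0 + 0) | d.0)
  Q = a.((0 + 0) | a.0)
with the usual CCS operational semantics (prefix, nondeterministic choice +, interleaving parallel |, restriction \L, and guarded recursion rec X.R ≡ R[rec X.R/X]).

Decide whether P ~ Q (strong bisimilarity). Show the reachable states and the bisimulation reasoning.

not bisimilar

LTS(P): 3 reachable states
  m0 = a.((0 + 0) | d.0) has moves ··a··> m1
  m1 = (0 + 0) | d.0 has moves ··d··> m2
  m2 = (0 + 0) | 0 has moves deadlocked
LTS(Q): 3 reachable states
  n0 = a.((0 + 0) | a.0) has moves ··a··> n1
  n1 = (0 + 0) | a.0 has moves ··a··> n2
  n2 = (0 + 0) | 0 has moves deadlocked
Coarsest stable partition (strong bisimilarity classes):
  B0 = {m0}
  B1 = {m1}
  B2 = {m2, n2}
  B3 = {n0}
  B4 = {n1}
m0 ∈ B0, n0 ∈ B3 → different blocks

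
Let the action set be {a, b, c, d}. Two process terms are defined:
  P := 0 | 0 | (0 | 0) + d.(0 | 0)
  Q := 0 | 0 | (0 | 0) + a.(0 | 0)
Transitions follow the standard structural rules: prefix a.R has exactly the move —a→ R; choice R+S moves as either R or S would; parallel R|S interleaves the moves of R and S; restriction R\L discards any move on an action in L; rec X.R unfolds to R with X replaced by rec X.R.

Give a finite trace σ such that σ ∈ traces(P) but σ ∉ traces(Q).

P's transition system — 2 states:
  u0 = 0 | 0 | (0 | 0) + d.(0 | 0) | =d=> u1
  u1 = 0 | 0 | deadlocked
Q's transition system — 2 states:
  v0 = 0 | 0 | (0 | 0) + a.(0 | 0) | =a=> v1
  v1 = 0 | 0 | deadlocked
Executing d from P (initial set {u0}):
  step 1 (d): {u1}
  ✓ P
Executing d from Q (initial set {v0}):
  step 1 (d): ∅ (Q stuck)

d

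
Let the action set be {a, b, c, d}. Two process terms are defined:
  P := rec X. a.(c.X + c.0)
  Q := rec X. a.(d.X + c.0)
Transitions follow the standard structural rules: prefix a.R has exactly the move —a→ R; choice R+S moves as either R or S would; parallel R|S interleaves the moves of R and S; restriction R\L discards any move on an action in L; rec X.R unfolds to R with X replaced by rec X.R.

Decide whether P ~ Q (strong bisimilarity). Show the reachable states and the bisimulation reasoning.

Reachable graph of P (3 states):
  p0 = rec X. a.(c.X + c.0) has moves ··a··> p1
  p1 = c.(rec X. a.(c.X + c.0)) + c.0 has moves ··c··> p0, ··c··> p2
  p2 = 0 has moves ∅
Reachable graph of Q (3 states):
  q0 = rec X. a.(d.X + c.0) has moves ··a··> q1
  q1 = d.(rec X. a.(d.X + c.0)) + c.0 has moves ··c··> q2, ··d··> q0
  q2 = 0 has moves ∅
Partition-refinement fixed point:
  B0 = {p0}
  B1 = {p1}
  B2 = {p2, q2}
  B3 = {q0}
  B4 = {q1}
p0 ∈ B0, q0 ∈ B3 → different blocks

NO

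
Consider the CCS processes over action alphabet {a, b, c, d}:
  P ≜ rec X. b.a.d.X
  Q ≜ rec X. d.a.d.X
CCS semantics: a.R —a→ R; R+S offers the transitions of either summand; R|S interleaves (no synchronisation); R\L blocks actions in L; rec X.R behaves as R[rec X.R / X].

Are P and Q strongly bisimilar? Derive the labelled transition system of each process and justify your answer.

LTS(P): 3 reachable states
  m0 = rec X. b.a.d.X ⊢ =b=> m1
  m1 = a.d.(rec X. b.a.d.X) ⊢ =a=> m2
  m2 = d.(rec X. b.a.d.X) ⊢ =d=> m0
LTS(Q): 3 reachable states
  n0 = rec X. d.a.d.X ⊢ =d=> n1
  n1 = a.d.(rec X. d.a.d.X) ⊢ =a=> n2
  n2 = d.(rec X. d.a.d.X) ⊢ =d=> n0
Partition-refinement fixed point:
  B0 = {m0}
  B1 = {m1}
  B2 = {m2}
  B3 = {n0}
  B4 = {n1}
  B5 = {n2}
m0 ∈ B0, n0 ∈ B3 → different blocks

NO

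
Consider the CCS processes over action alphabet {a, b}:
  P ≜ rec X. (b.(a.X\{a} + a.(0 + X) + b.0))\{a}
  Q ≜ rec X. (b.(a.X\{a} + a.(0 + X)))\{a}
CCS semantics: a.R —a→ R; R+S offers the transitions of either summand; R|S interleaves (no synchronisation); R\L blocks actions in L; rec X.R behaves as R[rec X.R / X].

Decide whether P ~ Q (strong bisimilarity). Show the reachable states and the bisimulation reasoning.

Reachable graph of P (3 states):
  p0 = rec X. (b.(a.X\{a} + a.(0 + X) + b.0))\{a} ⊢ -b-> p1
  p1 = (a.(rec X. (b.(a.X\{a} + a.(0 + X) + b.0))\{a})\{a} + a.(0 + (rec X. (b.(a.X\{a} + a.(0 + X) + b.0))\{a})) + b.0)\{a} ⊢ -b-> p2
  p2 = 0\{a} ⊢ stopped
Reachable graph of Q (2 states):
  q0 = rec X. (b.(a.X\{a} + a.(0 + X)))\{a} ⊢ -b-> q1
  q1 = (a.(rec X. (b.(a.X\{a} + a.(0 + X)))\{a})\{a} + a.(0 + (rec X. (b.(a.X\{a} + a.(0 + X)))\{a})))\{a} ⊢ stopped
Bisimilarity quotient blocks:
  B0 = {p0}
  B1 = {p1, q0}
  B2 = {p2, q1}
p0 ∈ B0, q0 ∈ B1 → different blocks

P ≁ Q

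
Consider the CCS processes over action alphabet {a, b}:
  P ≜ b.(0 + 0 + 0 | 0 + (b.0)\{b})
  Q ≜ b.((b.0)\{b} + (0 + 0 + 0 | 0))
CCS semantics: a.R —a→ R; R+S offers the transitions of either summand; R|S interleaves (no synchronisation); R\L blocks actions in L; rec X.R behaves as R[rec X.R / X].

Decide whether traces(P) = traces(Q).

trace-equivalent

Reachable graph of P (2 states):
  p0 = b.(0 + 0 + 0 | 0 + (b.0)\{b}) → =b=> p1
  p1 = 0 + 0 + 0 | 0 + (b.0)\{b} → stopped
Reachable graph of Q (2 states):
  q0 = b.((b.0)\{b} + (0 + 0 + 0 | 0)) → =b=> q1
  q1 = (b.0)\{b} + (0 + 0 + 0 | 0) → stopped
Coarsest stable partition (strong bisimilarity classes):
  B0 = {p0, q0}
  B1 = {p1, q1}
p0 ∈ B0, q0 ∈ B0 → same block
Bisimilar ⇒ trace-equivalent.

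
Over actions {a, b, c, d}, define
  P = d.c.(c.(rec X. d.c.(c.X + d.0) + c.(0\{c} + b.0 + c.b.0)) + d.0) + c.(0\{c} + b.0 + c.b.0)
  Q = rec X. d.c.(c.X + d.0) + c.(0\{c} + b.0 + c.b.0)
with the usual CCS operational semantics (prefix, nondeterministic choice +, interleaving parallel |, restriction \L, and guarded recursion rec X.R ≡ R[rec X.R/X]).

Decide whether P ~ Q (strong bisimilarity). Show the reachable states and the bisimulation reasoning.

P's transition system — 7 states:
  p0 = d.c.(c.(rec X. d.c.(c.X + d.0) + c.(0\{c} + b.0 + c.b.0)) + d.0) + c.(0\{c} + b.0 + c.b.0) :: =c=> p1, =d=> p2
  p1 = 0\{c} + b.0 + c.b.0 :: =b=> p3, =c=> p4
  p2 = c.(c.(rec X. d.c.(c.X + d.0) + c.(0\{c} + b.0 + c.b.0)) + d.0) :: =c=> p5
  p3 = 0 :: ∅
  p4 = b.0 :: =b=> p3
  p5 = c.(rec X. d.c.(c.X + d.0) + c.(0\{c} + b.0 + c.b.0)) + d.0 :: =c=> p6, =d=> p3
  p6 = rec X. d.c.(c.X + d.0) + c.(0\{c} + b.0 + c.b.0) :: =c=> p1, =d=> p2
Q's transition system — 6 states:
  q0 = rec X. d.c.(c.X + d.0) + c.(0\{c} + b.0 + c.b.0) :: =c=> q1, =d=> q2
  q1 = 0\{c} + b.0 + c.b.0 :: =b=> q3, =c=> q4
  q2 = c.(c.(rec X. d.c.(c.X + d.0) + c.(0\{c} + b.0 + c.b.0)) + d.0) :: =c=> q5
  q3 = 0 :: ∅
  q4 = b.0 :: =b=> q3
  q5 = c.(rec X. d.c.(c.X + d.0) + c.(0\{c} + b.0 + c.b.0)) + d.0 :: =c=> q0, =d=> q3
Bisimilarity quotient blocks:
  B0 = {p0, p6, q0}
  B1 = {p1, q1}
  B2 = {p3, q3}
  B3 = {p4, q4}
  B4 = {p2, q2}
  B5 = {p5, q5}
p0 ∈ B0, q0 ∈ B0 → same block

YES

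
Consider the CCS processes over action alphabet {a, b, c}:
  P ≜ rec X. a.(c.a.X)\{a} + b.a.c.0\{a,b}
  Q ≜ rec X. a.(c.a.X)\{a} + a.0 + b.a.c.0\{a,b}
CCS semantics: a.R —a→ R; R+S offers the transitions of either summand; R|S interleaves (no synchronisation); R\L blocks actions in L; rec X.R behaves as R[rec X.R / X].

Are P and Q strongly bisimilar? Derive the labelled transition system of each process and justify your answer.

not bisimilar

P's transition system — 6 states:
  s0 = rec X. a.(c.a.X)\{a} + b.a.c.0\{a,b} | —a→ s1, —b→ s2
  s1 = (c.a.(rec X. a.(c.a.X)\{a} + b.a.c.0\{a,b}))\{a} | —c→ s3
  s2 = a.c.0\{a,b} | —a→ s4
  s3 = (a.(rec X. a.(c.a.X)\{a} + b.a.c.0\{a,b}))\{a} | ∅
  s4 = c.0\{a,b} | —c→ s5
  s5 = 0\{a,b} | ∅
Q's transition system — 7 states:
  t0 = rec X. a.(c.a.X)\{a} + a.0 + b.a.c.0\{a,b} | —a→ t1, —a→ t2, —b→ t3
  t1 = (c.a.(rec X. a.(c.a.X)\{a} + a.0 + b.a.c.0\{a,b}))\{a} | —c→ t4
  t2 = 0 | ∅
  t3 = a.c.0\{a,b} | —a→ t5
  t4 = (a.(rec X. a.(c.a.X)\{a} + a.0 + b.a.c.0\{a,b}))\{a} | ∅
  t5 = c.0\{a,b} | —c→ t6
  t6 = 0\{a,b} | ∅
Coarsest stable partition (strong bisimilarity classes):
  B0 = {s0}
  B1 = {s2, t3}
  B2 = {s1, s4, t1, t5}
  B3 = {s3, s5, t2, t4, t6}
  B4 = {t0}
s0 ∈ B0, t0 ∈ B4 → different blocks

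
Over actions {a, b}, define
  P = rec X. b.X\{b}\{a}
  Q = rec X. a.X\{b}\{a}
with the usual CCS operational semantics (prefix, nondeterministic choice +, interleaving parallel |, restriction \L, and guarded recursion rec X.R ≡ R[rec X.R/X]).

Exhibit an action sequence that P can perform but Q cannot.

P's transition system — 2 states:
  m0 = rec X. b.X\{b}\{a} → -b-> m1
  m1 = (rec X. b.X\{b}\{a})\{b}\{a} → deadlocked
Q's transition system — 2 states:
  n0 = rec X. a.X\{b}\{a} → -a-> n1
  n1 = (rec X. a.X\{b}\{a})\{b}\{a} → deadlocked
Executing b from P (initial set {m0}):
  [1] b ⇒ {m1}
  P completes σ.
Executing b from Q (initial set {n0}):
  [1] b ⇒ no successor for Q

b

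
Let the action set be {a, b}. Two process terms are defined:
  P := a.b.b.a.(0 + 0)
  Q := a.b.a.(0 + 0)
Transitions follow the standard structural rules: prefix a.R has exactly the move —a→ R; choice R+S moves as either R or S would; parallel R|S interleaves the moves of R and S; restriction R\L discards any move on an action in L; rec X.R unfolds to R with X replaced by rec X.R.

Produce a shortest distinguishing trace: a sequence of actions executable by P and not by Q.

abb

LTS(P): 5 reachable states
  s0 = a.b.b.a.(0 + 0) → =a=> s1
  s1 = b.b.a.(0 + 0) → =b=> s2
  s2 = b.a.(0 + 0) → =b=> s3
  s3 = a.(0 + 0) → =a=> s4
  s4 = 0 + 0 → deadlocked
LTS(Q): 4 reachable states
  t0 = a.b.a.(0 + 0) → =a=> t1
  t1 = b.a.(0 + 0) → =b=> t2
  t2 = a.(0 + 0) → =a=> t3
  t3 = 0 + 0 → deadlocked
Run σ = ⟨abb⟩ on P: start {s0}
  [1] a ⇒ {s1}
  [2] b ⇒ {s2}
  [3] b ⇒ {s3}
  ✓ P
Run σ = ⟨abb⟩ on Q: start {t0}
  [1] a ⇒ {t1}
  [2] b ⇒ {t2}
  [3] b ⇒ ∅ (Q stuck)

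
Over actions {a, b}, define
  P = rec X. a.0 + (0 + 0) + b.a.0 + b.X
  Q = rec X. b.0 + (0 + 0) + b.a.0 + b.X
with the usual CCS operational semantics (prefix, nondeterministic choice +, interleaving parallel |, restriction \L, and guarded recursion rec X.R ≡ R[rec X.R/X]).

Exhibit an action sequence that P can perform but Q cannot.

P's transition system — 3 states:
  u0 = rec X. a.0 + (0 + 0) + b.a.0 + b.X ⊢ ··a··> u1, ··b··> u0, ··b··> u2
  u1 = 0 ⊢ ∅
  u2 = a.0 ⊢ ··a··> u1
Q's transition system — 3 states:
  v0 = rec X. b.0 + (0 + 0) + b.a.0 + b.X ⊢ ··b··> v0, ··b··> v1, ··b··> v2
  v1 = 0 ⊢ ∅
  v2 = a.0 ⊢ ··a··> v1
Executing a from P (initial set {u0}):
  step 1 (a): {u1}
  P completes σ.
Executing a from Q (initial set {v0}):
  step 1 (a): ∅ (Q stuck)

a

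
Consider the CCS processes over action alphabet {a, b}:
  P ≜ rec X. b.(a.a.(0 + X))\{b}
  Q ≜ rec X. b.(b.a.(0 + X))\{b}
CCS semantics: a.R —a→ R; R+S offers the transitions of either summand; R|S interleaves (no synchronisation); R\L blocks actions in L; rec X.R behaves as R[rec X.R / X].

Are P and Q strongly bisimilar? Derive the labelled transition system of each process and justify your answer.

LTS(P): 4 reachable states
  p0 = rec X. b.(a.a.(0 + X))\{b} → —b→ p1
  p1 = (a.a.(0 + (rec X. b.(a.a.(0 + X))\{b})))\{b} → —a→ p2
  p2 = (a.(0 + (rec X. b.(a.a.(0 + X))\{b})))\{b} → —a→ p3
  p3 = (0 + (rec X. b.(a.a.(0 + X))\{b}))\{b} → ·
LTS(Q): 2 reachable states
  q0 = rec X. b.(b.a.(0 + X))\{b} → —b→ q1
  q1 = (b.a.(0 + (rec X. b.(b.a.(0 + X))\{b})))\{b} → ·
Partition-refinement fixed point:
  B0 = {p0}
  B1 = {p1}
  B2 = {p2}
  B3 = {p3, q1}
  B4 = {q0}
p0 ∈ B0, q0 ∈ B4 → different blocks

P ≁ Q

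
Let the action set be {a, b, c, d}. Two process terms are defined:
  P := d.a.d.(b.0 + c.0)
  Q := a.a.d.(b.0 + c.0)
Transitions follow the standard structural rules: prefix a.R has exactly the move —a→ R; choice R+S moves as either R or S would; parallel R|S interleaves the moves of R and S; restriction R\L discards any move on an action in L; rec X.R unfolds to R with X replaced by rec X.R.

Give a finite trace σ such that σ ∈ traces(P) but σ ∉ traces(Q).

d

Reachable graph of P (5 states):
  p0 = d.a.d.(b.0 + c.0) ⊢ -d-> p1
  p1 = a.d.(b.0 + c.0) ⊢ -a-> p2
  p2 = d.(b.0 + c.0) ⊢ -d-> p3
  p3 = b.0 + c.0 ⊢ -b-> p4, -c-> p4
  p4 = 0 ⊢ (no moves)
Reachable graph of Q (5 states):
  q0 = a.a.d.(b.0 + c.0) ⊢ -a-> q1
  q1 = a.d.(b.0 + c.0) ⊢ -a-> q2
  q2 = d.(b.0 + c.0) ⊢ -d-> q3
  q3 = b.0 + c.0 ⊢ -b-> q4, -c-> q4
  q4 = 0 ⊢ (no moves)
Run σ = ⟨d⟩ on P: start {p0}
  after d @ step 1: {p1}
  — P admits the full trace.
Run σ = ⟨d⟩ on Q: start {q0}
  after d @ step 1: ∅ (Q stuck)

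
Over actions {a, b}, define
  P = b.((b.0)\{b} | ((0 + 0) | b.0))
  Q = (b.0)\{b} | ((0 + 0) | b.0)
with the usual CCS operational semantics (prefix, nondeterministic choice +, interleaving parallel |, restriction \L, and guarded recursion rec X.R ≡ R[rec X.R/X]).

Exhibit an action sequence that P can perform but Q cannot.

bb

LTS(P): 3 reachable states
  u0 = b.((b.0)\{b} | ((0 + 0) | b.0)) has moves ··b··> u1
  u1 = (b.0)\{b} | ((0 + 0) | b.0) has moves ··b··> u2
  u2 = (b.0)\{b} | ((0 + 0) | 0) has moves ·
LTS(Q): 2 reachable states
  v0 = (b.0)\{b} | ((0 + 0) | b.0) has moves ··b··> v1
  v1 = (b.0)\{b} | ((0 + 0) | 0) has moves ·
Trace ⟨bb⟩ through P, begin at {u0}:
  after b @ step 1: {u1}
  after b @ step 2: {u2}
  ✓ P
Trace ⟨bb⟩ through Q, begin at {v0}:
  after b @ step 1: {v1}
  after b @ step 2: ∅ (Q stuck)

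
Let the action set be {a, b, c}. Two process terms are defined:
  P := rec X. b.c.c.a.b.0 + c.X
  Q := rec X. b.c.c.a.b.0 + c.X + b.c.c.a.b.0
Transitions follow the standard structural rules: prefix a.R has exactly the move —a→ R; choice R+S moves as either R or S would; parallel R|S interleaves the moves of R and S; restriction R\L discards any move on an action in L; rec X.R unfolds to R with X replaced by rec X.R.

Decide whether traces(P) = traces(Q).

P's transition system — 6 states:
  p0 = rec X. b.c.c.a.b.0 + c.X :: =b=> p1, =c=> p0
  p1 = c.c.a.b.0 :: =c=> p2
  p2 = c.a.b.0 :: =c=> p3
  p3 = a.b.0 :: =a=> p4
  p4 = b.0 :: =b=> p5
  p5 = 0 :: stopped
Q's transition system — 6 states:
  q0 = rec X. b.c.c.a.b.0 + c.X + b.c.c.a.b.0 :: =b=> q1, =c=> q0
  q1 = c.c.a.b.0 :: =c=> q2
  q2 = c.a.b.0 :: =c=> q3
  q3 = a.b.0 :: =a=> q4
  q4 = b.0 :: =b=> q5
  q5 = 0 :: stopped
Bisimilarity quotient blocks:
  B0 = {p0, q0}
  B1 = {p1, q1}
  B2 = {p2, q2}
  B3 = {p3, q3}
  B4 = {p4, q4}
  B5 = {p5, q5}
p0 ∈ B0, q0 ∈ B0 → same block
Bisimilar ⇒ trace-equivalent.

YES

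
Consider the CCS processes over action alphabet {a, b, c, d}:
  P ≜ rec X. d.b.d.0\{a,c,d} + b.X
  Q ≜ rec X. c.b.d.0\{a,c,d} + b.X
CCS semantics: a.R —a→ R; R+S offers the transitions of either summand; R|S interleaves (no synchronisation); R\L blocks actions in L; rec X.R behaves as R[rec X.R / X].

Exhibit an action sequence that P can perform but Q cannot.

Reachable graph of P (4 states):
  p0 = rec X. d.b.d.0\{a,c,d} + b.X → -b-> p0, -d-> p1
  p1 = b.d.0\{a,c,d} → -b-> p2
  p2 = d.0\{a,c,d} → -d-> p3
  p3 = 0\{a,c,d} → stopped
Reachable graph of Q (4 states):
  q0 = rec X. c.b.d.0\{a,c,d} + b.X → -b-> q0, -c-> q1
  q1 = b.d.0\{a,c,d} → -b-> q2
  q2 = d.0\{a,c,d} → -d-> q3
  q3 = 0\{a,c,d} → stopped
Run σ = ⟨d⟩ on P: start {p0}
  [1] d ⇒ {p1}
  ✓ P
Run σ = ⟨d⟩ on Q: start {q0}
  [1] d ⇒ ∅ (Q stuck)

d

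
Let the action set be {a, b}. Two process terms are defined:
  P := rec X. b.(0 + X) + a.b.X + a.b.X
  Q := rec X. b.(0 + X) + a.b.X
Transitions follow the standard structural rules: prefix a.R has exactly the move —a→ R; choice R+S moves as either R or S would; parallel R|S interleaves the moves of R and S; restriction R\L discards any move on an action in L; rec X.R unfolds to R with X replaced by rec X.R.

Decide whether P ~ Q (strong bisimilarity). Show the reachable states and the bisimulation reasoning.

YES

Reachable graph of P (3 states):
  p0 = rec X. b.(0 + X) + a.b.X + a.b.X :: ··a··> p1, ··b··> p2
  p1 = b.(rec X. b.(0 + X) + a.b.X + a.b.X) :: ··b··> p0
  p2 = 0 + (rec X. b.(0 + X) + a.b.X + a.b.X) :: ··a··> p1, ··b··> p2
Reachable graph of Q (3 states):
  q0 = rec X. b.(0 + X) + a.b.X :: ··a··> q1, ··b··> q2
  q1 = b.(rec X. b.(0 + X) + a.b.X) :: ··b··> q0
  q2 = 0 + (rec X. b.(0 + X) + a.b.X) :: ··a··> q1, ··b··> q2
Partition-refinement fixed point:
  B0 = {p0, p2, q0, q2}
  B1 = {p1, q1}
p0 ∈ B0, q0 ∈ B0 → same block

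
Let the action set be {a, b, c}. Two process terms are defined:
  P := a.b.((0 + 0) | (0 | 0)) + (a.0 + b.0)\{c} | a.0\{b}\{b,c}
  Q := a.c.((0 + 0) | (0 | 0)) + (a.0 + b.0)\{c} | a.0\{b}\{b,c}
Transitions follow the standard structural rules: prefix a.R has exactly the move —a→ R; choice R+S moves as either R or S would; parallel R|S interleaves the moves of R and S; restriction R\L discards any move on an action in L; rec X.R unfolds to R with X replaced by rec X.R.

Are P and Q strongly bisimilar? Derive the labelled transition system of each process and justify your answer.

P's transition system — 6 states:
  u0 = a.b.((0 + 0) | (0 | 0)) + (a.0 + b.0)\{c} | a.0\{b}\{b,c} → —a→ u1, —a→ u2, —a→ u3, —b→ u2
  u1 = (a.0 + b.0)\{c} | 0\{b}\{b,c} → —a→ u4, —b→ u4
  u2 = 0\{c} | a.0\{b}\{b,c} → —a→ u4
  u3 = b.((0 + 0) | (0 | 0)) → —b→ u5
  u4 = 0\{c} | 0\{b}\{b,c} → stopped
  u5 = (0 + 0) | (0 | 0) → stopped
Q's transition system — 6 states:
  v0 = a.c.((0 + 0) | (0 | 0)) + (a.0 + b.0)\{c} | a.0\{b}\{b,c} → —a→ v1, —a→ v2, —a→ v3, —b→ v2
  v1 = (a.0 + b.0)\{c} | 0\{b}\{b,c} → —a→ v4, —b→ v4
  v2 = 0\{c} | a.0\{b}\{b,c} → —a→ v4
  v3 = c.((0 + 0) | (0 | 0)) → —c→ v5
  v4 = 0\{c} | 0\{b}\{b,c} → stopped
  v5 = (0 + 0) | (0 | 0) → stopped
Bisimilarity quotient blocks:
  B0 = {u0}
  B1 = {u1, v1}
  B2 = {u4, u5, v4, v5}
  B3 = {u2, v2}
  B4 = {u3}
  B5 = {v0}
  B6 = {v3}
u0 ∈ B0, v0 ∈ B5 → different blocks

P ≁ Q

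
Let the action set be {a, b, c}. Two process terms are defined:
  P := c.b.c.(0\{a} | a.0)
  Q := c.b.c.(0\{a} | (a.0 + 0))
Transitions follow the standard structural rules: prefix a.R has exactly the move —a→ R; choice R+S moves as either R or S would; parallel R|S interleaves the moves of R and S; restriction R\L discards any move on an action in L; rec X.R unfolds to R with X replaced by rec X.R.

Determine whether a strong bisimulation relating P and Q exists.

YES

LTS(P): 5 reachable states
  s0 = c.b.c.(0\{a} | a.0) :: —c→ s1
  s1 = b.c.(0\{a} | a.0) :: —b→ s2
  s2 = c.(0\{a} | a.0) :: —c→ s3
  s3 = 0\{a} | a.0 :: —a→ s4
  s4 = 0\{a} | 0 :: stopped
LTS(Q): 5 reachable states
  t0 = c.b.c.(0\{a} | (a.0 + 0)) :: —c→ t1
  t1 = b.c.(0\{a} | (a.0 + 0)) :: —b→ t2
  t2 = c.(0\{a} | (a.0 + 0)) :: —c→ t3
  t3 = 0\{a} | (a.0 + 0) :: —a→ t4
  t4 = 0\{a} | 0 :: stopped
Bisimilarity quotient blocks:
  B0 = {s0, t0}
  B1 = {s1, t1}
  B2 = {s2, t2}
  B3 = {s3, t3}
  B4 = {s4, t4}
s0 ∈ B0, t0 ∈ B0 → same block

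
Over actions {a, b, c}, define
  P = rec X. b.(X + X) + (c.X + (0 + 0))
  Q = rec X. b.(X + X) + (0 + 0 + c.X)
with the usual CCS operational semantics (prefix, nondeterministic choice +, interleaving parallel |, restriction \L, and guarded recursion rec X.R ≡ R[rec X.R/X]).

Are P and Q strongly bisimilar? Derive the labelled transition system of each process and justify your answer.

Reachable graph of P (2 states):
  p0 = rec X. b.(X + X) + (c.X + (0 + 0)) ⊢ —b→ p1, —c→ p0
  p1 = (rec X. b.(X + X) + (c.X + (0 + 0))) + (rec X. b.(X + X) + (c.X + (0 + 0))) ⊢ —b→ p1, —c→ p0
Reachable graph of Q (2 states):
  q0 = rec X. b.(X + X) + (0 + 0 + c.X) ⊢ —b→ q1, —c→ q0
  q1 = (rec X. b.(X + X) + (0 + 0 + c.X)) + (rec X. b.(X + X) + (0 + 0 + c.X)) ⊢ —b→ q1, —c→ q0
Bisimilarity quotient blocks:
  B0 = {p0, p1, q0, q1}
p0 ∈ B0, q0 ∈ B0 → same block

YES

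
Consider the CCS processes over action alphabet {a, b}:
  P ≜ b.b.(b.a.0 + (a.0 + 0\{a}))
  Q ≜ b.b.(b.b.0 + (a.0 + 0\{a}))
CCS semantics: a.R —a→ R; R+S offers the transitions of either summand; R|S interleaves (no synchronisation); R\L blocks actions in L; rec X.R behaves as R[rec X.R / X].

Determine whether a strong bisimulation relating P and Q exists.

P ≁ Q

LTS(P): 5 reachable states
  m0 = b.b.(b.a.0 + (a.0 + 0\{a})) has moves --b--▸ m1
  m1 = b.(b.a.0 + (a.0 + 0\{a})) has moves --b--▸ m2
  m2 = b.a.0 + (a.0 + 0\{a}) has moves --a--▸ m3, --b--▸ m4
  m3 = 0 has moves stopped
  m4 = a.0 has moves --a--▸ m3
LTS(Q): 5 reachable states
  n0 = b.b.(b.b.0 + (a.0 + 0\{a})) has moves --b--▸ n1
  n1 = b.(b.b.0 + (a.0 + 0\{a})) has moves --b--▸ n2
  n2 = b.b.0 + (a.0 + 0\{a}) has moves --a--▸ n3, --b--▸ n4
  n3 = 0 has moves stopped
  n4 = b.0 has moves --b--▸ n3
Partition-refinement fixed point:
  B0 = {m0}
  B1 = {m1}
  B2 = {m2}
  B3 = {m3, n3}
  B4 = {m4}
  B5 = {n0}
  B6 = {n1}
  B7 = {n2}
  B8 = {n4}
m0 ∈ B0, n0 ∈ B5 → different blocks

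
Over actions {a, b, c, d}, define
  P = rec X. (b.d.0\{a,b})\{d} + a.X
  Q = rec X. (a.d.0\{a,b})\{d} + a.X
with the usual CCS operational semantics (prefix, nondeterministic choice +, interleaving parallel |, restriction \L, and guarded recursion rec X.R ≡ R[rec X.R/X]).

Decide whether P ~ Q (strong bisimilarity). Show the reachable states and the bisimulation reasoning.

NO

P's transition system — 2 states:
  m0 = rec X. (b.d.0\{a,b})\{d} + a.X :: =a=> m0, =b=> m1
  m1 = (d.0\{a,b})\{d} :: deadlocked
Q's transition system — 2 states:
  n0 = rec X. (a.d.0\{a,b})\{d} + a.X :: =a=> n0, =a=> n1
  n1 = (d.0\{a,b})\{d} :: deadlocked
Bisimilarity quotient blocks:
  B0 = {m0}
  B1 = {m1, n1}
  B2 = {n0}
m0 ∈ B0, n0 ∈ B2 → different blocks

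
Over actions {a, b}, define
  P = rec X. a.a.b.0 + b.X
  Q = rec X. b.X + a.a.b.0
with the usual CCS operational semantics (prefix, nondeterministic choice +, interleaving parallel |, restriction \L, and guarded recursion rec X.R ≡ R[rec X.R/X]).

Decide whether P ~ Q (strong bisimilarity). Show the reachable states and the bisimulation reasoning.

P's transition system — 4 states:
  u0 = rec X. a.a.b.0 + b.X | =a=> u1, =b=> u0
  u1 = a.b.0 | =a=> u2
  u2 = b.0 | =b=> u3
  u3 = 0 | deadlocked
Q's transition system — 4 states:
  v0 = rec X. b.X + a.a.b.0 | =a=> v1, =b=> v0
  v1 = a.b.0 | =a=> v2
  v2 = b.0 | =b=> v3
  v3 = 0 | deadlocked
Coarsest stable partition (strong bisimilarity classes):
  B0 = {u0, v0}
  B1 = {u1, v1}
  B2 = {u2, v2}
  B3 = {u3, v3}
u0 ∈ B0, v0 ∈ B0 → same block

bisimilar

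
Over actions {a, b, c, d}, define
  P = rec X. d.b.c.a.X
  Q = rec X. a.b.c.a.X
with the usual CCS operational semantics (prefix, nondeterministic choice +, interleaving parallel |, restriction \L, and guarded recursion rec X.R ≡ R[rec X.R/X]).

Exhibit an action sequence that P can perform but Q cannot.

Reachable graph of P (4 states):
  s0 = rec X. d.b.c.a.X → --d--▸ s1
  s1 = b.c.a.(rec X. d.b.c.a.X) → --b--▸ s2
  s2 = c.a.(rec X. d.b.c.a.X) → --c--▸ s3
  s3 = a.(rec X. d.b.c.a.X) → --a--▸ s0
Reachable graph of Q (4 states):
  t0 = rec X. a.b.c.a.X → --a--▸ t1
  t1 = b.c.a.(rec X. a.b.c.a.X) → --b--▸ t2
  t2 = c.a.(rec X. a.b.c.a.X) → --c--▸ t3
  t3 = a.(rec X. a.b.c.a.X) → --a--▸ t0
Trace ⟨d⟩ through P, begin at {s0}:
  [1] d ⇒ {s1}
  — P admits the full trace.
Trace ⟨d⟩ through Q, begin at {t0}:
  [1] d ⇒ ∅  — Q cannot continue

d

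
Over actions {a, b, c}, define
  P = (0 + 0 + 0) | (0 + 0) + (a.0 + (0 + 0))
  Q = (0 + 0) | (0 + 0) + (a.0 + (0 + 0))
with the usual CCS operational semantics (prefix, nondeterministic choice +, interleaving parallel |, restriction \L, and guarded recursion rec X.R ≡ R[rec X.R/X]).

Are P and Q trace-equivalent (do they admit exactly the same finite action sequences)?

YES

LTS(P): 2 reachable states
  s0 = (0 + 0 + 0) | (0 + 0) + (a.0 + (0 + 0)) has moves -a-> s1
  s1 = 0 has moves deadlocked
LTS(Q): 2 reachable states
  t0 = (0 + 0) | (0 + 0) + (a.0 + (0 + 0)) has moves -a-> t1
  t1 = 0 has moves deadlocked
Bisimilarity quotient blocks:
  B0 = {s0, t0}
  B1 = {s1, t1}
s0 ∈ B0, t0 ∈ B0 → same block
Bisimilar ⇒ trace-equivalent.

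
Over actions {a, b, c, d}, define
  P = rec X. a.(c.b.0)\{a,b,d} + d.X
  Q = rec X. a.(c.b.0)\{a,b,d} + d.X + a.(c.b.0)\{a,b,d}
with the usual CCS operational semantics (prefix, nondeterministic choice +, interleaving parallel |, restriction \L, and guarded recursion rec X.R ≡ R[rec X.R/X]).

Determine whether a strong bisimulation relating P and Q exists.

P's transition system — 3 states:
  m0 = rec X. a.(c.b.0)\{a,b,d} + d.X has moves -a-> m1, -d-> m0
  m1 = (c.b.0)\{a,b,d} has moves -c-> m2
  m2 = (b.0)\{a,b,d} has moves ∅
Q's transition system — 3 states:
  n0 = rec X. a.(c.b.0)\{a,b,d} + d.X + a.(c.b.0)\{a,b,d} has moves -a-> n1, -d-> n0
  n1 = (c.b.0)\{a,b,d} has moves -c-> n2
  n2 = (b.0)\{a,b,d} has moves ∅
Bisimilarity quotient blocks:
  B0 = {m0, n0}
  B1 = {m1, n1}
  B2 = {m2, n2}
m0 ∈ B0, n0 ∈ B0 → same block

YES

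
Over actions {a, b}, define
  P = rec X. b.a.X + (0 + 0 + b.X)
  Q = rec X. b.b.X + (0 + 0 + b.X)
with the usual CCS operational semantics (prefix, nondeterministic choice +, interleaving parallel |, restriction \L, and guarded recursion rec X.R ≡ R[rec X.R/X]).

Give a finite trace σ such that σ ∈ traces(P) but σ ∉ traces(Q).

Reachable graph of P (2 states):
  s0 = rec X. b.a.X + (0 + 0 + b.X) | -b-> s0, -b-> s1
  s1 = a.(rec X. b.a.X + (0 + 0 + b.X)) | -a-> s0
Reachable graph of Q (2 states):
  t0 = rec X. b.b.X + (0 + 0 + b.X) | -b-> t0, -b-> t1
  t1 = b.(rec X. b.b.X + (0 + 0 + b.X)) | -b-> t0
Executing ba from P (initial set {s0}):
  [1] b ⇒ {s0, s1}
  [2] a ⇒ {s0}
  — P admits the full trace.
Executing ba from Q (initial set {t0}):
  [1] b ⇒ {t0, t1}
  [2] a ⇒ ∅ (Q stuck)

ba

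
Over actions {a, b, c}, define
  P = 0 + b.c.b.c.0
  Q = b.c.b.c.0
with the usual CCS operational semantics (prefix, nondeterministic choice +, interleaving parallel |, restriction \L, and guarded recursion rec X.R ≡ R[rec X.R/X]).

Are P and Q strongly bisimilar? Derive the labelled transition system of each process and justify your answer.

bisimilar

Reachable graph of P (5 states):
  u0 = 0 + b.c.b.c.0 has moves =b=> u1
  u1 = c.b.c.0 has moves =c=> u2
  u2 = b.c.0 has moves =b=> u3
  u3 = c.0 has moves =c=> u4
  u4 = 0 has moves deadlocked
Reachable graph of Q (5 states):
  v0 = b.c.b.c.0 has moves =b=> v1
  v1 = c.b.c.0 has moves =c=> v2
  v2 = b.c.0 has moves =b=> v3
  v3 = c.0 has moves =c=> v4
  v4 = 0 has moves deadlocked
Bisimilarity quotient blocks:
  B0 = {u0, v0}
  B1 = {u1, v1}
  B2 = {u2, v2}
  B3 = {u3, v3}
  B4 = {u4, v4}
u0 ∈ B0, v0 ∈ B0 → same block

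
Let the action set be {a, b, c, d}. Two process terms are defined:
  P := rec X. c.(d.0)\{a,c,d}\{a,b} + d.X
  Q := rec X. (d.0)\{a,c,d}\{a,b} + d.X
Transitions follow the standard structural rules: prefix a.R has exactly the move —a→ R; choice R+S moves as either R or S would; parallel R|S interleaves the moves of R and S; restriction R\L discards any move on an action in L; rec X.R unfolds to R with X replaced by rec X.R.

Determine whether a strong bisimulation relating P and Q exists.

P's transition system — 2 states:
  u0 = rec X. c.(d.0)\{a,c,d}\{a,b} + d.X → —c→ u1, —d→ u0
  u1 = (d.0)\{a,c,d}\{a,b} → ·
Q's transition system — 1 states:
  v0 = rec X. (d.0)\{a,c,d}\{a,b} + d.X → —d→ v0
Bisimilarity quotient blocks:
  B0 = {u0}
  B1 = {u1}
  B2 = {v0}
u0 ∈ B0, v0 ∈ B2 → different blocks

not bisimilar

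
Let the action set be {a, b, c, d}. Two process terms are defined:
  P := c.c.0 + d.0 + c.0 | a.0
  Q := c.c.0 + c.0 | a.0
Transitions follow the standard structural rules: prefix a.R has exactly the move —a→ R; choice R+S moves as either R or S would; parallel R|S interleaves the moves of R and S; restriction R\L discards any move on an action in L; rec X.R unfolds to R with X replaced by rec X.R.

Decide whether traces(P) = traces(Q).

trace-distinct — witness ⟨d⟩

Reachable graph of P (6 states):
  u0 = c.c.0 + d.0 + c.0 | a.0 has moves —a→ u1, —c→ u2, —c→ u3, —d→ u4
  u1 = c.0 | 0 has moves —c→ u5
  u2 = 0 | a.0 has moves —a→ u5
  u3 = c.0 has moves —c→ u4
  u4 = 0 has moves stopped
  u5 = 0 | 0 has moves stopped
Reachable graph of Q (6 states):
  v0 = c.c.0 + c.0 | a.0 has moves —a→ v1, —c→ v2, —c→ v3
  v1 = c.0 | 0 has moves —c→ v4
  v2 = 0 | a.0 has moves —a→ v4
  v3 = c.0 has moves —c→ v5
  v4 = 0 | 0 has moves stopped
  v5 = 0 has moves stopped
Run σ = ⟨d⟩ on P: start {u0}
  step 1 (d): {u4}
  — P admits the full trace.
Run σ = ⟨d⟩ on Q: start {v0}
  step 1 (d): ∅ (Q stuck)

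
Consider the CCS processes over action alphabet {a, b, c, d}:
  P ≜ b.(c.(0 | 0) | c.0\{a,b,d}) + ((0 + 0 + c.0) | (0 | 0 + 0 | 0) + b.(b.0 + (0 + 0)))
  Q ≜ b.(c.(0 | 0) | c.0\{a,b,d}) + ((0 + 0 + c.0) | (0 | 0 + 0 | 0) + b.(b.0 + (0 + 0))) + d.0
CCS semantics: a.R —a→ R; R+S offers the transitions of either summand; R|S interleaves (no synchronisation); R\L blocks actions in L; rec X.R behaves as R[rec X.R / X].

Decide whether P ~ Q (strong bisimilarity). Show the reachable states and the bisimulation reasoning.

not bisimilar

Reachable graph of P (8 states):
  s0 = b.(c.(0 | 0) | c.0\{a,b,d}) + ((0 + 0 + c.0) | (0 | 0 + 0 | 0) + b.(b.0 + (0 + 0))) → =b=> s1, =b=> s2, =c=> s3
  s1 = b.0 + (0 + 0) → =b=> s4
  s2 = c.(0 | 0) | c.0\{a,b,d} → =c=> s5, =c=> s6
  s3 = 0 | (0 | 0 + 0 | 0) → deadlocked
  s4 = 0 → deadlocked
  s5 = 0 | 0 | c.0\{a,b,d} → =c=> s7
  s6 = c.(0 | 0) | 0\{a,b,d} → =c=> s7
  s7 = 0 | 0 | 0\{a,b,d} → deadlocked
Reachable graph of Q (8 states):
  t0 = b.(c.(0 | 0) | c.0\{a,b,d}) + ((0 + 0 + c.0) | (0 | 0 + 0 | 0) + b.(b.0 + (0 + 0))) + d.0 → =b=> t1, =b=> t2, =c=> t3, =d=> t4
  t1 = b.0 + (0 + 0) → =b=> t4
  t2 = c.(0 | 0) | c.0\{a,b,d} → =c=> t5, =c=> t6
  t3 = 0 | (0 | 0 + 0 | 0) → deadlocked
  t4 = 0 → deadlocked
  t5 = 0 | 0 | c.0\{a,b,d} → =c=> t7
  t6 = c.(0 | 0) | 0\{a,b,d} → =c=> t7
  t7 = 0 | 0 | 0\{a,b,d} → deadlocked
Bisimilarity quotient blocks:
  B0 = {s0}
  B1 = {s2, t2}
  B2 = {s5, s6, t5, t6}
  B3 = {s3, s4, s7, t3, t4, t7}
  B4 = {s1, t1}
  B5 = {t0}
s0 ∈ B0, t0 ∈ B5 → different blocks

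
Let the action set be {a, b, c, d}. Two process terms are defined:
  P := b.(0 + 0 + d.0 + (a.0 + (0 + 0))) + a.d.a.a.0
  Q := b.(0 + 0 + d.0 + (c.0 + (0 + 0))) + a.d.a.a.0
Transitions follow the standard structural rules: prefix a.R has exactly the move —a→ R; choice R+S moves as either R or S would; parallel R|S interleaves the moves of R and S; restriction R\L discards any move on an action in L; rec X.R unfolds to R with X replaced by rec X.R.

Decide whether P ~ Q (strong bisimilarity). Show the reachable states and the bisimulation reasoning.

P's transition system — 6 states:
  p0 = b.(0 + 0 + d.0 + (a.0 + (0 + 0))) + a.d.a.a.0 ⊢ =a=> p1, =b=> p2
  p1 = d.a.a.0 ⊢ =d=> p3
  p2 = 0 + 0 + d.0 + (a.0 + (0 + 0)) ⊢ =a=> p4, =d=> p4
  p3 = a.a.0 ⊢ =a=> p5
  p4 = 0 ⊢ stopped
  p5 = a.0 ⊢ =a=> p4
Q's transition system — 6 states:
  q0 = b.(0 + 0 + d.0 + (c.0 + (0 + 0))) + a.d.a.a.0 ⊢ =a=> q1, =b=> q2
  q1 = d.a.a.0 ⊢ =d=> q3
  q2 = 0 + 0 + d.0 + (c.0 + (0 + 0)) ⊢ =c=> q4, =d=> q4
  q3 = a.a.0 ⊢ =a=> q5
  q4 = 0 ⊢ stopped
  q5 = a.0 ⊢ =a=> q4
Bisimilarity quotient blocks:
  B0 = {p0}
  B1 = {p2}
  B2 = {p4, q4}
  B3 = {p1, q1}
  B4 = {p3, q3}
  B5 = {p5, q5}
  B6 = {q0}
  B7 = {q2}
p0 ∈ B0, q0 ∈ B6 → different blocks

not bisimilar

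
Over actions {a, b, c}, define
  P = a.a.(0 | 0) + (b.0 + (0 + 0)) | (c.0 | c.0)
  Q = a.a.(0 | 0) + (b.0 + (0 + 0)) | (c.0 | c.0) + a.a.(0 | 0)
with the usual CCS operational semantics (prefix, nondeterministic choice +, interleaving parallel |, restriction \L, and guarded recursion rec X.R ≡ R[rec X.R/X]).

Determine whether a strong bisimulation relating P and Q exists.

Reachable graph of P (10 states):
  m0 = a.a.(0 | 0) + (b.0 + (0 + 0)) | (c.0 | c.0) has moves ··a··> m1, ··b··> m2, ··c··> m3, ··c··> m4
  m1 = a.(0 | 0) has moves ··a··> m5
  m2 = 0 | (c.0 | c.0) has moves ··c··> m6, ··c··> m7
  m3 = (b.0 + (0 + 0)) | (0 | c.0) has moves ··b··> m6, ··c··> m8
  m4 = (b.0 + (0 + 0)) | (c.0 | 0) has moves ··b··> m7, ··c··> m8
  m5 = 0 | 0 has moves ∅
  m6 = 0 | (0 | c.0) has moves ··c··> m9
  m7 = 0 | (c.0 | 0) has moves ··c··> m9
  m8 = (b.0 + (0 + 0)) | (0 | 0) has moves ··b··> m9
  m9 = 0 | (0 | 0) has moves ∅
Reachable graph of Q (10 states):
  n0 = a.a.(0 | 0) + (b.0 + (0 + 0)) | (c.0 | c.0) + a.a.(0 | 0) has moves ··a··> n1, ··b··> n2, ··c··> n3, ··c··> n4
  n1 = a.(0 | 0) has moves ··a··> n5
  n2 = 0 | (c.0 | c.0) has moves ··c··> n6, ··c··> n7
  n3 = (b.0 + (0 + 0)) | (0 | c.0) has moves ··b··> n6, ··c··> n8
  n4 = (b.0 + (0 + 0)) | (c.0 | 0) has moves ··b··> n7, ··c··> n8
  n5 = 0 | 0 has moves ∅
  n6 = 0 | (0 | c.0) has moves ··c··> n9
  n7 = 0 | (c.0 | 0) has moves ··c··> n9
  n8 = (b.0 + (0 + 0)) | (0 | 0) has moves ··b··> n9
  n9 = 0 | (0 | 0) has moves ∅
Partition-refinement fixed point:
  B0 = {m0, n0}
  B1 = {m3, m4, n3, n4}
  B2 = {m6, m7, n6, n7}
  B3 = {m5, m9, n5, n9}
  B4 = {m8, n8}
  B5 = {m1, n1}
  B6 = {m2, n2}
m0 ∈ B0, n0 ∈ B0 → same block

YES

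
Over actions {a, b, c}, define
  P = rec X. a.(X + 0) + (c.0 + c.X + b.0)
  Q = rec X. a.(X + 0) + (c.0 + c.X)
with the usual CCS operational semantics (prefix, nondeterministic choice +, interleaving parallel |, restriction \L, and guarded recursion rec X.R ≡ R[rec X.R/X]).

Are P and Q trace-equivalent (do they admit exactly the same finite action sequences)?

NO — witness ⟨b⟩

Reachable graph of P (3 states):
  p0 = rec X. a.(X + 0) + (c.0 + c.X + b.0) | --a--▸ p1, --b--▸ p2, --c--▸ p0, --c--▸ p2
  p1 = (rec X. a.(X + 0) + (c.0 + c.X + b.0)) + 0 | --a--▸ p1, --b--▸ p2, --c--▸ p0, --c--▸ p2
  p2 = 0 | ∅
Reachable graph of Q (3 states):
  q0 = rec X. a.(X + 0) + (c.0 + c.X) | --a--▸ q1, --c--▸ q0, --c--▸ q2
  q1 = (rec X. a.(X + 0) + (c.0 + c.X)) + 0 | --a--▸ q1, --c--▸ q0, --c--▸ q2
  q2 = 0 | ∅
Run σ = ⟨b⟩ on P: start {p0}
  after b @ step 1: {p2}
  ✓ P
Run σ = ⟨b⟩ on Q: start {q0}
  after b @ step 1: no successor for Q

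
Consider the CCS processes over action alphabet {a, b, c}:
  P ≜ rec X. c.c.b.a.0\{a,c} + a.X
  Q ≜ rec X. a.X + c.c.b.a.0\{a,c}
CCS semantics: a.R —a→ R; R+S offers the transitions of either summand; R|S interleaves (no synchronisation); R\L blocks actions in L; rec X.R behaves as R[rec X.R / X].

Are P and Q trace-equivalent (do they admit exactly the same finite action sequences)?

YES

Reachable graph of P (5 states):
  m0 = rec X. c.c.b.a.0\{a,c} + a.X → --a--▸ m0, --c--▸ m1
  m1 = c.b.a.0\{a,c} → --c--▸ m2
  m2 = b.a.0\{a,c} → --b--▸ m3
  m3 = a.0\{a,c} → --a--▸ m4
  m4 = 0\{a,c} → ∅
Reachable graph of Q (5 states):
  n0 = rec X. a.X + c.c.b.a.0\{a,c} → --a--▸ n0, --c--▸ n1
  n1 = c.b.a.0\{a,c} → --c--▸ n2
  n2 = b.a.0\{a,c} → --b--▸ n3
  n3 = a.0\{a,c} → --a--▸ n4
  n4 = 0\{a,c} → ∅
Partition-refinement fixed point:
  B0 = {m0, n0}
  B1 = {m1, n1}
  B2 = {m2, n2}
  B3 = {m3, n3}
  B4 = {m4, n4}
m0 ∈ B0, n0 ∈ B0 → same block
Bisimilar ⇒ trace-equivalent.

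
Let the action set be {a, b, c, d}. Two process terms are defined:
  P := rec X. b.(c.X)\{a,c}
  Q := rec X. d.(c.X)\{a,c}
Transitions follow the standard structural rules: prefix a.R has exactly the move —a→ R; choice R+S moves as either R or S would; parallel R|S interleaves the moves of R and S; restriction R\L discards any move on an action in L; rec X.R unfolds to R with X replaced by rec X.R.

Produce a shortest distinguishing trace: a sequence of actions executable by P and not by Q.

LTS(P): 2 reachable states
  u0 = rec X. b.(c.X)\{a,c} → —b→ u1
  u1 = (c.(rec X. b.(c.X)\{a,c}))\{a,c} → deadlocked
LTS(Q): 2 reachable states
  v0 = rec X. d.(c.X)\{a,c} → —d→ v1
  v1 = (c.(rec X. d.(c.X)\{a,c}))\{a,c} → deadlocked
Executing b from P (initial set {u0}):
  step 1 (b): {u1}
  P completes σ.
Executing b from Q (initial set {v0}):
  step 1 (b): no successor for Q

b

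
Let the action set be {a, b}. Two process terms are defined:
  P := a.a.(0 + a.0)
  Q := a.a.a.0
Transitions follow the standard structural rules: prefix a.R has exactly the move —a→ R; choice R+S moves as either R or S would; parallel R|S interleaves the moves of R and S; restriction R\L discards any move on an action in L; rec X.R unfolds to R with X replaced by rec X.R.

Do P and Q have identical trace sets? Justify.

LTS(P): 4 reachable states
  s0 = a.a.(0 + a.0) has moves --a--▸ s1
  s1 = a.(0 + a.0) has moves --a--▸ s2
  s2 = 0 + a.0 has moves --a--▸ s3
  s3 = 0 has moves ∅
LTS(Q): 4 reachable states
  t0 = a.a.a.0 has moves --a--▸ t1
  t1 = a.a.0 has moves --a--▸ t2
  t2 = a.0 has moves --a--▸ t3
  t3 = 0 has moves ∅
Bisimilarity quotient blocks:
  B0 = {s0, t0}
  B1 = {s1, t1}
  B2 = {s2, t2}
  B3 = {s3, t3}
s0 ∈ B0, t0 ∈ B0 → same block
Bisimilar ⇒ trace-equivalent.

traces(P) = traces(Q)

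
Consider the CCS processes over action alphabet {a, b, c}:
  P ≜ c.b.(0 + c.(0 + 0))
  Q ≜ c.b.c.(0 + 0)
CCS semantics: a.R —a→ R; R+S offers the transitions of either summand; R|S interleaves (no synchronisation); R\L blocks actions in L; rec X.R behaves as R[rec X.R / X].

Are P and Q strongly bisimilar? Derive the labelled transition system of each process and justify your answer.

YES

Reachable graph of P (4 states):
  m0 = c.b.(0 + c.(0 + 0)) :: ··c··> m1
  m1 = b.(0 + c.(0 + 0)) :: ··b··> m2
  m2 = 0 + c.(0 + 0) :: ··c··> m3
  m3 = 0 + 0 :: stopped
Reachable graph of Q (4 states):
  n0 = c.b.c.(0 + 0) :: ··c··> n1
  n1 = b.c.(0 + 0) :: ··b··> n2
  n2 = c.(0 + 0) :: ··c··> n3
  n3 = 0 + 0 :: stopped
Coarsest stable partition (strong bisimilarity classes):
  B0 = {m0, n0}
  B1 = {m1, n1}
  B2 = {m2, n2}
  B3 = {m3, n3}
m0 ∈ B0, n0 ∈ B0 → same block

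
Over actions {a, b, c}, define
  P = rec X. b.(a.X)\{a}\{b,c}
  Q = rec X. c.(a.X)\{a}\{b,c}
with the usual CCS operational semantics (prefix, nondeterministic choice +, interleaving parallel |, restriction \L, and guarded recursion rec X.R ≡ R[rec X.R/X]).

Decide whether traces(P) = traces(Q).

P's transition system — 2 states:
  u0 = rec X. b.(a.X)\{a}\{b,c} has moves --b--▸ u1
  u1 = (a.(rec X. b.(a.X)\{a}\{b,c}))\{a}\{b,c} has moves ∅
Q's transition system — 2 states:
  v0 = rec X. c.(a.X)\{a}\{b,c} has moves --c--▸ v1
  v1 = (a.(rec X. c.(a.X)\{a}\{b,c}))\{a}\{b,c} has moves ∅
Run σ = ⟨b⟩ on P: start {u0}
  after b @ step 1: {u1}
  P completes σ.
Run σ = ⟨b⟩ on Q: start {v0}
  after b @ step 1: ∅ (Q stuck)

trace-distinct — witness ⟨b⟩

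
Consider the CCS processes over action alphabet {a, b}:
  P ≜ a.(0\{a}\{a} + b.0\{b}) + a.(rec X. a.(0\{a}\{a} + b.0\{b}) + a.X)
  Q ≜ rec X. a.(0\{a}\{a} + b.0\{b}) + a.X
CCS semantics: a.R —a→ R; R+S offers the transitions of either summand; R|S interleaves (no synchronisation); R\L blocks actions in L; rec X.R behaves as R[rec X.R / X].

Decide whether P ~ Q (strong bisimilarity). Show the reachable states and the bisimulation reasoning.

YES

Reachable graph of P (4 states):
  m0 = a.(0\{a}\{a} + b.0\{b}) + a.(rec X. a.(0\{a}\{a} + b.0\{b}) + a.X) ⊢ ··a··> m1, ··a··> m2
  m1 = 0\{a}\{a} + b.0\{b} ⊢ ··b··> m3
  m2 = rec X. a.(0\{a}\{a} + b.0\{b}) + a.X ⊢ ··a··> m1, ··a··> m2
  m3 = 0\{b} ⊢ deadlocked
Reachable graph of Q (3 states):
  n0 = rec X. a.(0\{a}\{a} + b.0\{b}) + a.X ⊢ ··a··> n0, ··a··> n1
  n1 = 0\{a}\{a} + b.0\{b} ⊢ ··b··> n2
  n2 = 0\{b} ⊢ deadlocked
Partition-refinement fixed point:
  B0 = {m0, m2, n0}
  B1 = {m1, n1}
  B2 = {m3, n2}
m0 ∈ B0, n0 ∈ B0 → same block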